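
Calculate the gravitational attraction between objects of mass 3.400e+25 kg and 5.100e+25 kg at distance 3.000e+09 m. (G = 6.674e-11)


F = G*m1*m2/r^2 = 6.674e-11 * 3.400e+25 * 5.100e+25 / (3.000e+09)^2 = 6.674e-11 * 1.734e+51 / 9.000e+18 = 1.286e+22

1.286e+22 N


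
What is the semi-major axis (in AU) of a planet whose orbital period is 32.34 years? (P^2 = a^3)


a = P^(2/3) = 32.34^(2/3) = 10.1506

10.1506 AU


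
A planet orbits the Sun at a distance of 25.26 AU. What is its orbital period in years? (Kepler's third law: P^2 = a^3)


P = a^(3/2) = 25.26^1.5 = 126.9551

126.9551 years


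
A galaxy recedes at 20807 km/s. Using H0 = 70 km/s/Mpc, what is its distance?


d = v / H0 = 20807 / 70 = 297.2429

297.2429 Mpc


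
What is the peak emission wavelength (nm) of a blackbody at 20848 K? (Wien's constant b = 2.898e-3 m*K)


lam_max = b / T = 2.898e-3 / 20848 = 1.390e-07 m = 139.0061 nm

139.0061 nm


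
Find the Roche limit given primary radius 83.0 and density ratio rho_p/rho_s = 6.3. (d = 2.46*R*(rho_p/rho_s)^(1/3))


d_Roche = 2.46 * 83.0 * 6.3^(1/3) = 377.1031

377.1031


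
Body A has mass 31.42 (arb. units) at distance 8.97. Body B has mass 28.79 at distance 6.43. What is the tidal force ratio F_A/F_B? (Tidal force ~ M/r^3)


Ratio = (M1/r1^3) / (M2/r2^3) = (31.42/8.97^3) / (28.79/6.43^3) = 0.402

0.402


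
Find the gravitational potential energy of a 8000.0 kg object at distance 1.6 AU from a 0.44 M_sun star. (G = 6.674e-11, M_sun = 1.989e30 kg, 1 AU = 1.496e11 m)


M = 0.44 * 1.989e30 kg = 8.7516e+29 kg; r = 1.6 AU * 1.496e11 m/AU = 2.3936e+11 m. U = -GM*m/r = -(6.674e-11 * 8.7516e+29 * 8000.0) / 2.3936e+11 = -1.952e+12

-1.952e+12 J


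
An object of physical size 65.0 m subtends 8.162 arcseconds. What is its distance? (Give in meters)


D = size / theta_rad, theta_rad = 8.162 * pi/(180*3600) = 3.957e-05, D = 1.643e+06

1.643e+06 m


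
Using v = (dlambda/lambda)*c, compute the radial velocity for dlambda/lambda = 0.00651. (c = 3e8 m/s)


v = (dlambda/lambda) * c = 0.00651 * 3e8 = 1.953e+06

1.953e+06 m/s


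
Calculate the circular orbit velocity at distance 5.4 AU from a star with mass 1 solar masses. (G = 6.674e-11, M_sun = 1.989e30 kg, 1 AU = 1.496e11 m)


v = sqrt(GM/r) = sqrt(6.674e-11 * 1.989e+30 / 8.078e+11) = 12818.8131

12818.8131 m/s


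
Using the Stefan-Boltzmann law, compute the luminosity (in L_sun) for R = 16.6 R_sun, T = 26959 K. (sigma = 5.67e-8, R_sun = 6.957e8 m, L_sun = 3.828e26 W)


R = 16.6 * 6.957e8 m = 1.154862e+10 m. L = 4*pi*R^2*sigma*T^4 = 4*pi*(1.154862e+10)^2 * 5.67e-8 * 26959^4 = 5.019589713e+31 W. L/L_sun = 5.019589713e+31 / 3.828e26 = 131128.2579

131128.2579 L_sun


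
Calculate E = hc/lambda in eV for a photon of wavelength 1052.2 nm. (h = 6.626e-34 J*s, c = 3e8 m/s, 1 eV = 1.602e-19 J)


E = hc/lambda = 6.626e-34 * 3e8 / 1.052e-06 = 1.889e-19 J = 1.1793 eV

1.1793 eV


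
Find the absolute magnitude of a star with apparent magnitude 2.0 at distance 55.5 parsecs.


M = m - 5*log10(d) + 5 = 2.0 - 5*log10(55.5) + 5 = -1.7215

-1.7215


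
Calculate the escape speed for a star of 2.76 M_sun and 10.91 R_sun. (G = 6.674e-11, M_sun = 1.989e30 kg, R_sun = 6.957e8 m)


M = 2.76 * 1.989e30 kg = 5.48964e+30 kg; R = 10.91 * 6.957e8 m = 7.590087e+09 m. v_esc = sqrt(2GM/R) = sqrt(2 * 6.674e-11 * 5.48964e+30 / 7.590087e+09) = 310711.0185

310711.0185 m/s


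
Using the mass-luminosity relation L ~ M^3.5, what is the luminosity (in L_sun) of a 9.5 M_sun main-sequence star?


L/L_sun = (M/M_sun)^3.5 = 9.5^3.5 = 2642.6072

2642.6072 L_sun


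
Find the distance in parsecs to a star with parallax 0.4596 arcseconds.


d = 1/p = 1/0.4596 = 2.1758

2.1758 pc


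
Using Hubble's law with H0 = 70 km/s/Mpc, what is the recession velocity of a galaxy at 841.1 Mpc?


v = H0 * d = 70 * 841.1 = 58877.0

58877.0 km/s


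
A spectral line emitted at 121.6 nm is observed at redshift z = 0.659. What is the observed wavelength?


lam_obs = lam_emit * (1 + z) = 121.6 * (1 + 0.659) = 201.7344

201.7344 nm


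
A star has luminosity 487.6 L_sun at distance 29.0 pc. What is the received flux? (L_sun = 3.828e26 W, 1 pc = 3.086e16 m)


F = L / (4*pi*d^2) = 1.867e+29 / (4*pi*(8.949e+17)^2) = 1.855e-08

1.855e-08 W/m^2


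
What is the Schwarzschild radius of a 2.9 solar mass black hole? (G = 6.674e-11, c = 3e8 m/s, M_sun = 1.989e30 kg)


M = 2.9 * 1.989e30 kg = 5.7681e+30 kg. rs = 2GM/c^2 = 2 * 6.674e-11 * 5.7681e+30 / (3e8)^2 = 8554.7332

8554.7332 m


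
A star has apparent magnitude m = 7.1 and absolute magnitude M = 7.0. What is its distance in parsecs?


d = 10^((m - M + 5)/5) = 10^((7.1 - 7.0 + 5)/5) = 10.4713

10.4713 pc


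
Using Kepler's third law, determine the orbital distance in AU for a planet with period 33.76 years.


a = P^(2/3) = 33.76^(2/3) = 10.4456

10.4456 AU


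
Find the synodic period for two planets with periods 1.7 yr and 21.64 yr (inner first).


1/P_syn = |1/P1 - 1/P2| = |1/1.7 - 1/21.64| => P_syn = 1.8449

1.8449 years


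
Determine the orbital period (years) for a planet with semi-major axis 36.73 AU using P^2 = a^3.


P = a^(3/2) = 36.73^1.5 = 222.6032

222.6032 years


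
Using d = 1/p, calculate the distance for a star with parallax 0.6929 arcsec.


d = 1/p = 1/0.6929 = 1.4432

1.4432 pc


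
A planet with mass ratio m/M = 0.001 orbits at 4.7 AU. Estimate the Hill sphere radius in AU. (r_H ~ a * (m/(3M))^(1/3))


r_H = a * (m/3M)^(1/3) = 4.7 * (0.001/3)^(1/3) = 0.3259

0.3259 AU


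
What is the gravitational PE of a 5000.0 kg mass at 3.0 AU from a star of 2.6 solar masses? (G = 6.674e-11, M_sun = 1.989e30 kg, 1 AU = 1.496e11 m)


M = 2.6 * 1.989e30 kg = 5.1714e+30 kg; r = 3.0 AU * 1.496e11 m/AU = 4.488e+11 m. U = -GM*m/r = -(6.674e-11 * 5.1714e+30 * 5000.0) / 4.488e+11 = -3.845e+12

-3.845e+12 J


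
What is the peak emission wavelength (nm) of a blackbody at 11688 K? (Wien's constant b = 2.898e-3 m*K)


lam_max = b / T = 2.898e-3 / 11688 = 2.479e-07 m = 247.9466 nm

247.9466 nm


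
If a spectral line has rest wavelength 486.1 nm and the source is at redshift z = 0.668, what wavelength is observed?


lam_obs = lam_emit * (1 + z) = 486.1 * (1 + 0.668) = 810.8148

810.8148 nm


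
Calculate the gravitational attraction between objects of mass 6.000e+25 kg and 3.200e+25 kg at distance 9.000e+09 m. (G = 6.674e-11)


F = G*m1*m2/r^2 = 6.674e-11 * 6.000e+25 * 3.200e+25 / (9.000e+09)^2 = 6.674e-11 * 1.920e+51 / 8.100e+19 = 1.582e+21

1.582e+21 N


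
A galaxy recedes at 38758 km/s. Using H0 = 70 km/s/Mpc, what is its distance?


d = v / H0 = 38758 / 70 = 553.6857

553.6857 Mpc


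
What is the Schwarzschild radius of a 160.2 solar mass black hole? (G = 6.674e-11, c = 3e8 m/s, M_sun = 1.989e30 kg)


M = 160.2 * 1.989e30 kg = 3.186378e+32 kg. rs = 2GM/c^2 = 2 * 6.674e-11 * 3.186378e+32 / (3e8)^2 = 472575.2616

472575.2616 m


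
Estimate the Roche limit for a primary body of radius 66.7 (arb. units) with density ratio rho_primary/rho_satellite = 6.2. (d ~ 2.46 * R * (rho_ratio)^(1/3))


d_Roche = 2.46 * 66.7 * 6.2^(1/3) = 301.4335

301.4335


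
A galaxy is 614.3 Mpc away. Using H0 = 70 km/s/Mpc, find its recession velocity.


v = H0 * d = 70 * 614.3 = 43001.0

43001.0 km/s


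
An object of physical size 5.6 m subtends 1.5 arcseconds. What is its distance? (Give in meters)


D = size / theta_rad, theta_rad = 1.5 * pi/(180*3600) = 7.272e-06, D = 770055.2767

770055.2767 m


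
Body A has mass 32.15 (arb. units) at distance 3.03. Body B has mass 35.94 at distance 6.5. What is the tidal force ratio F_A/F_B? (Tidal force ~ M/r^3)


Ratio = (M1/r1^3) / (M2/r2^3) = (32.15/3.03^3) / (35.94/6.5^3) = 8.8311

8.8311


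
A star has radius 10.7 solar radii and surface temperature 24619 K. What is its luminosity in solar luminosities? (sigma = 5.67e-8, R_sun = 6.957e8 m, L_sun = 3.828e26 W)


R = 10.7 * 6.957e8 m = 7.44399e+09 m. L = 4*pi*R^2*sigma*T^4 = 4*pi*(7.44399e+09)^2 * 5.67e-8 * 24619^4 = 1.450394414e+31 W. L/L_sun = 1.450394414e+31 / 3.828e26 = 37889.0913

37889.0913 L_sun


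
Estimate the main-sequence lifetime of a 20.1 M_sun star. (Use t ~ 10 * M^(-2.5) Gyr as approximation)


t = 10 * M^(-2.5) = 10 * 20.1^(-2.5) = 0.0055

0.0055 Gyr


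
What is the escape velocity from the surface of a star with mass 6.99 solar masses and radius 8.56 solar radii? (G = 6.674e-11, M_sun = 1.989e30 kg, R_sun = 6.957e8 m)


M = 6.99 * 1.989e30 kg = 1.390311e+31 kg; R = 8.56 * 6.957e8 m = 5.955192e+09 m. v_esc = sqrt(2GM/R) = sqrt(2 * 6.674e-11 * 1.390311e+31 / 5.955192e+09) = 558233.8845

558233.8845 m/s


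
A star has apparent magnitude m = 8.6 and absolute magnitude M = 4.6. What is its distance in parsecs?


d = 10^((m - M + 5)/5) = 10^((8.6 - 4.6 + 5)/5) = 63.0957

63.0957 pc


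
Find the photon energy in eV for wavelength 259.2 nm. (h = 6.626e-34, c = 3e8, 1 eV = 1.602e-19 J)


E = hc/lambda = 6.626e-34 * 3e8 / 2.592e-07 = 7.669e-19 J = 4.7871 eV

4.7871 eV


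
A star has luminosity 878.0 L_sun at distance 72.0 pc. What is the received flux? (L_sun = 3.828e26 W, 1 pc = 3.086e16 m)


F = L / (4*pi*d^2) = 3.361e+29 / (4*pi*(2.222e+18)^2) = 5.418e-09

5.418e-09 W/m^2


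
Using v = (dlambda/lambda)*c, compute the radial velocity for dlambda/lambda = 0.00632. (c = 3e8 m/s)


v = (dlambda/lambda) * c = 0.00632 * 3e8 = 1.896e+06

1.896e+06 m/s


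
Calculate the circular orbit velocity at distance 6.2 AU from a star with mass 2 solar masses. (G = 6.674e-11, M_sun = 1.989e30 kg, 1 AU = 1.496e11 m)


v = sqrt(GM/r) = sqrt(6.674e-11 * 3.978e+30 / 9.275e+11) = 16918.5777

16918.5777 m/s


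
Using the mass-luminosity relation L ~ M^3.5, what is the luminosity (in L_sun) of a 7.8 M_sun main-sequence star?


L/L_sun = (M/M_sun)^3.5 = 7.8^3.5 = 1325.3516

1325.3516 L_sun


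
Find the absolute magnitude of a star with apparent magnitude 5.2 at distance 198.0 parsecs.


M = m - 5*log10(d) + 5 = 5.2 - 5*log10(198.0) + 5 = -1.2833

-1.2833


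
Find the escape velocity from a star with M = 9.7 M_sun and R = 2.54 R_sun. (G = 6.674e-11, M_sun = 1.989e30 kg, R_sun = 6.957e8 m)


M = 9.7 * 1.989e30 kg = 1.92933e+31 kg; R = 2.54 * 6.957e8 m = 1.767078e+09 m. v_esc = sqrt(2GM/R) = sqrt(2 * 6.674e-11 * 1.92933e+31 / 1.767078e+09) = 1.207e+06

1.207e+06 m/s


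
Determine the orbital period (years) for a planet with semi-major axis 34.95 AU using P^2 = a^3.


P = a^(3/2) = 34.95^1.5 = 206.6192

206.6192 years


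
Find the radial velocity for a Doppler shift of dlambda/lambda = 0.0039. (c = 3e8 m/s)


v = (dlambda/lambda) * c = 0.0039 * 3e8 = 1.170e+06

1.170e+06 m/s


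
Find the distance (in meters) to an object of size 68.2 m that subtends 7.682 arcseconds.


D = size / theta_rad, theta_rad = 7.682 * pi/(180*3600) = 3.724e-05, D = 1.831e+06

1.831e+06 m


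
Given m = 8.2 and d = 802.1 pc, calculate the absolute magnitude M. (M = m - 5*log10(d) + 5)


M = m - 5*log10(d) + 5 = 8.2 - 5*log10(802.1) + 5 = -1.3211

-1.3211


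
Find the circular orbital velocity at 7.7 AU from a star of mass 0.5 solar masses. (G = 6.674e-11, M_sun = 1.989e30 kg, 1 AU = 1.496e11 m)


v = sqrt(GM/r) = sqrt(6.674e-11 * 9.945e+29 / 1.152e+12) = 7590.7438

7590.7438 m/s


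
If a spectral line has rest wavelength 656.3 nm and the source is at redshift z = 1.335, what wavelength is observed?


lam_obs = lam_emit * (1 + z) = 656.3 * (1 + 1.335) = 1532.4605

1532.4605 nm


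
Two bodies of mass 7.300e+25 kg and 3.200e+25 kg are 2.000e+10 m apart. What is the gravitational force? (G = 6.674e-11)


F = G*m1*m2/r^2 = 6.674e-11 * 7.300e+25 * 3.200e+25 / (2.000e+10)^2 = 6.674e-11 * 2.336e+51 / 4.000e+20 = 3.898e+20

3.898e+20 N


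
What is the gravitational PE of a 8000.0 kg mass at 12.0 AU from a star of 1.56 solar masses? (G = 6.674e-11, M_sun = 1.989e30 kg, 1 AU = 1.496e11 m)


M = 1.56 * 1.989e30 kg = 3.10284e+30 kg; r = 12.0 AU * 1.496e11 m/AU = 1.7952e+12 m. U = -GM*m/r = -(6.674e-11 * 3.10284e+30 * 8000.0) / 1.7952e+12 = -9.228e+11

-9.228e+11 J


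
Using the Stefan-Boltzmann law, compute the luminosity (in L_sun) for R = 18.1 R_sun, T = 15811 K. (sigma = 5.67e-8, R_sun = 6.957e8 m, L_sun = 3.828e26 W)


R = 18.1 * 6.957e8 m = 1.259217e+10 m. L = 4*pi*R^2*sigma*T^4 = 4*pi*(1.259217e+10)^2 * 5.67e-8 * 15811^4 = 7.060434592e+30 W. L/L_sun = 7.060434592e+30 / 3.828e26 = 18444.1865

18444.1865 L_sun


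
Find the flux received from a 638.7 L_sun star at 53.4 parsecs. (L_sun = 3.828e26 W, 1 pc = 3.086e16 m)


F = L / (4*pi*d^2) = 2.445e+29 / (4*pi*(1.648e+18)^2) = 7.164e-09

7.164e-09 W/m^2


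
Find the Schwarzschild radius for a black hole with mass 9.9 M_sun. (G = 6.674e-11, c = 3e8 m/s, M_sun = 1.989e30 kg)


M = 9.9 * 1.989e30 kg = 1.96911e+31 kg. rs = 2GM/c^2 = 2 * 6.674e-11 * 1.96911e+31 / (3e8)^2 = 29204.0892

29204.0892 m


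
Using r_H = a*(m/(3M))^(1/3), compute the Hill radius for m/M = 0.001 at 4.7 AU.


r_H = a * (m/3M)^(1/3) = 4.7 * (0.001/3)^(1/3) = 0.3259

0.3259 AU


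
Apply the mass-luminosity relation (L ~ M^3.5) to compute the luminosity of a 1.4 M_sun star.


L/L_sun = (M/M_sun)^3.5 = 1.4^3.5 = 3.2467

3.2467 L_sun


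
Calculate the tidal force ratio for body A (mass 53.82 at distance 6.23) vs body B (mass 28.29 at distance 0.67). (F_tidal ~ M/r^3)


Ratio = (M1/r1^3) / (M2/r2^3) = (53.82/6.23^3) / (28.29/0.67^3) = 0.0024

0.0024


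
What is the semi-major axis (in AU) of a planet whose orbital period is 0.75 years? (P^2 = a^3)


a = P^(2/3) = 0.75^(2/3) = 0.8255

0.8255 AU


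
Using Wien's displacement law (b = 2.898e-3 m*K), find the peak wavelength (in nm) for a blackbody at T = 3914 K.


lam_max = b / T = 2.898e-3 / 3914 = 7.404e-07 m = 740.419 nm

740.419 nm


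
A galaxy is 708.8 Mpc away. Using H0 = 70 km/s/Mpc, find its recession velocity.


v = H0 * d = 70 * 708.8 = 49616.0

49616.0 km/s


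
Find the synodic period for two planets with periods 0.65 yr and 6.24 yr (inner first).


1/P_syn = |1/P1 - 1/P2| = |1/0.65 - 1/6.24| => P_syn = 0.7256

0.7256 years


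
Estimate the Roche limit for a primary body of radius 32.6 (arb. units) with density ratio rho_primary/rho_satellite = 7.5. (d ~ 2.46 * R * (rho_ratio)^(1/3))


d_Roche = 2.46 * 32.6 * 7.5^(1/3) = 156.9784

156.9784


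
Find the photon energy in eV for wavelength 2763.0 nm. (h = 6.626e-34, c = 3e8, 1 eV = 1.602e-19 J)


E = hc/lambda = 6.626e-34 * 3e8 / 2.763e-06 = 7.194e-20 J = 0.4491 eV

0.4491 eV


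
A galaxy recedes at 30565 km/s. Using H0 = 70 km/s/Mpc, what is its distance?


d = v / H0 = 30565 / 70 = 436.6429

436.6429 Mpc


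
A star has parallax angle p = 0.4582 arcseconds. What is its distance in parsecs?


d = 1/p = 1/0.4582 = 2.1825

2.1825 pc


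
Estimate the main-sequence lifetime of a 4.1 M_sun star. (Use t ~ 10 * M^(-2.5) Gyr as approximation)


t = 10 * M^(-2.5) = 10 * 4.1^(-2.5) = 0.2938

0.2938 Gyr


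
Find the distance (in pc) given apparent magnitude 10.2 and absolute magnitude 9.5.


d = 10^((m - M + 5)/5) = 10^((10.2 - 9.5 + 5)/5) = 13.8038

13.8038 pc


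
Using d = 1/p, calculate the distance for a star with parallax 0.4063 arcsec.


d = 1/p = 1/0.4063 = 2.4612

2.4612 pc


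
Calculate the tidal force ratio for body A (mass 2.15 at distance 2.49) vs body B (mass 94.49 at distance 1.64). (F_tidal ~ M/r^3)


Ratio = (M1/r1^3) / (M2/r2^3) = (2.15/2.49^3) / (94.49/1.64^3) = 0.0065

0.0065


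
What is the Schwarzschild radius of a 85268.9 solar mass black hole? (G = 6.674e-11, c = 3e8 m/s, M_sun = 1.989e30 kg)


M = 85268.9 * 1.989e30 kg = 1.695998421e+35 kg. rs = 2GM/c^2 = 2 * 6.674e-11 * 1.695998421e+35 / (3e8)^2 = 2.515e+08

2.515e+08 m


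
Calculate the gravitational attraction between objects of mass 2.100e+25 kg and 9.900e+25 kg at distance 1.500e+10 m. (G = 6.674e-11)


F = G*m1*m2/r^2 = 6.674e-11 * 2.100e+25 * 9.900e+25 / (1.500e+10)^2 = 6.674e-11 * 2.079e+51 / 2.250e+20 = 6.167e+20

6.167e+20 N


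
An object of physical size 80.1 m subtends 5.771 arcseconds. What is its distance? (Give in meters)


D = size / theta_rad, theta_rad = 5.771 * pi/(180*3600) = 2.798e-05, D = 2.863e+06

2.863e+06 m


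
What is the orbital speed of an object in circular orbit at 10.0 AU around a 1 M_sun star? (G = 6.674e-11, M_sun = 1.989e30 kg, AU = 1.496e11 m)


v = sqrt(GM/r) = sqrt(6.674e-11 * 1.989e+30 / 1.496e+12) = 9419.8654

9419.8654 m/s


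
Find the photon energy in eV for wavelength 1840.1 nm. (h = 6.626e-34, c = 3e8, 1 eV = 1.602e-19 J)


E = hc/lambda = 6.626e-34 * 3e8 / 1.840e-06 = 1.080e-19 J = 0.6743 eV

0.6743 eV


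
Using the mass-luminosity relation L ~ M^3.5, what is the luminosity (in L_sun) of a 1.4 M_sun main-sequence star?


L/L_sun = (M/M_sun)^3.5 = 1.4^3.5 = 3.2467

3.2467 L_sun


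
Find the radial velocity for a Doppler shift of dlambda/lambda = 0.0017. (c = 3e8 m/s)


v = (dlambda/lambda) * c = 0.0017 * 3e8 = 510000.0

510000.0 m/s


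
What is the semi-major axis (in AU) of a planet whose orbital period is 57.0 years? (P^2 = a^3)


a = P^(2/3) = 57.0^(2/3) = 14.811

14.811 AU


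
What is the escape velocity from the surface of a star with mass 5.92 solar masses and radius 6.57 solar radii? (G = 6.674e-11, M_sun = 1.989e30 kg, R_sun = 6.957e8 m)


M = 5.92 * 1.989e30 kg = 1.177488e+31 kg; R = 6.57 * 6.957e8 m = 4.570749e+09 m. v_esc = sqrt(2GM/R) = sqrt(2 * 6.674e-11 * 1.177488e+31 / 4.570749e+09) = 586398.2391

586398.2391 m/s


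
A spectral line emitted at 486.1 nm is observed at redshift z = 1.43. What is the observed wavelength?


lam_obs = lam_emit * (1 + z) = 486.1 * (1 + 1.43) = 1181.223

1181.223 nm


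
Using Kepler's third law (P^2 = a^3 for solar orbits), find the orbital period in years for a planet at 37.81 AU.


P = a^(3/2) = 37.81^1.5 = 232.4931

232.4931 years


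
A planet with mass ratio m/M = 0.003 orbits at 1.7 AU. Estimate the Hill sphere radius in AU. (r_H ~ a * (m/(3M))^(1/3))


r_H = a * (m/3M)^(1/3) = 1.7 * (0.003/3)^(1/3) = 0.17

0.17 AU


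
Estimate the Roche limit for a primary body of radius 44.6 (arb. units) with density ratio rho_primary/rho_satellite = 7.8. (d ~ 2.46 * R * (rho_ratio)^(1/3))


d_Roche = 2.46 * 44.6 * 7.8^(1/3) = 217.5879

217.5879


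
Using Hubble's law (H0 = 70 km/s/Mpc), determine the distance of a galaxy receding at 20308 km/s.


d = v / H0 = 20308 / 70 = 290.1143

290.1143 Mpc


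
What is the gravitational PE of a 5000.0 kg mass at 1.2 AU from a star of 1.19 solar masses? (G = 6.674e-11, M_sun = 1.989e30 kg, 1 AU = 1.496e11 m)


M = 1.19 * 1.989e30 kg = 2.36691e+30 kg; r = 1.2 AU * 1.496e11 m/AU = 1.7952e+11 m. U = -GM*m/r = -(6.674e-11 * 2.36691e+30 * 5000.0) / 1.7952e+11 = -4.400e+12

-4.400e+12 J


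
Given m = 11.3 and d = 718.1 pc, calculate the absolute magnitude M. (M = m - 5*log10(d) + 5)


M = m - 5*log10(d) + 5 = 11.3 - 5*log10(718.1) + 5 = 2.0191

2.0191


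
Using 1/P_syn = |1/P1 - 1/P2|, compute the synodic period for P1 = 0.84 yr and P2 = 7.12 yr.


1/P_syn = |1/P1 - 1/P2| = |1/0.84 - 1/7.12| => P_syn = 0.9524

0.9524 years


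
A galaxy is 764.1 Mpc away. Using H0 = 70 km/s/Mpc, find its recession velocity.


v = H0 * d = 70 * 764.1 = 53487.0

53487.0 km/s


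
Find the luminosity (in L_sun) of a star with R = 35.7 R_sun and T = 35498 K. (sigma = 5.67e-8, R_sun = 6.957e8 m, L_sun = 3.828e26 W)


R = 35.7 * 6.957e8 m = 2.483649e+10 m. L = 4*pi*R^2*sigma*T^4 = 4*pi*(2.483649e+10)^2 * 5.67e-8 * 35498^4 = 6.978930962e+32 W. L/L_sun = 6.978930962e+32 / 3.828e26 = 1.823e+06

1.823e+06 L_sun


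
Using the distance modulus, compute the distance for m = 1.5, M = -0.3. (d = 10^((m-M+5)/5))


d = 10^((m - M + 5)/5) = 10^((1.5 - -0.3 + 5)/5) = 22.9087

22.9087 pc


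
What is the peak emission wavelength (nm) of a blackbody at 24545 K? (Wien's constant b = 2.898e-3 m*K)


lam_max = b / T = 2.898e-3 / 24545 = 1.181e-07 m = 118.0689 nm

118.0689 nm


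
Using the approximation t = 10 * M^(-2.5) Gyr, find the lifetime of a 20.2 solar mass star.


t = 10 * M^(-2.5) = 10 * 20.2^(-2.5) = 0.0055

0.0055 Gyr


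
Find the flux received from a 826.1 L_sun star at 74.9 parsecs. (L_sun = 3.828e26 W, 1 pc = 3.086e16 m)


F = L / (4*pi*d^2) = 3.162e+29 / (4*pi*(2.311e+18)^2) = 4.710e-09

4.710e-09 W/m^2


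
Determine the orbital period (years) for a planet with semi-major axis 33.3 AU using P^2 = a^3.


P = a^(3/2) = 33.3^1.5 = 192.1615

192.1615 years


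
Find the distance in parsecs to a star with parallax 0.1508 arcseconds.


d = 1/p = 1/0.1508 = 6.6313

6.6313 pc


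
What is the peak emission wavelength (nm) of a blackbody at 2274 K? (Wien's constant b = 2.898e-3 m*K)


lam_max = b / T = 2.898e-3 / 2274 = 1.274e-06 m = 1274.4063 nm

1274.4063 nm


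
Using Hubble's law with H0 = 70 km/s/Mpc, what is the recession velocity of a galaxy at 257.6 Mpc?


v = H0 * d = 70 * 257.6 = 18032.0

18032.0 km/s


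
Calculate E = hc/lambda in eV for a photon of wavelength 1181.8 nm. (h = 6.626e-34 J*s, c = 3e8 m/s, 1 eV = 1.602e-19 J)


E = hc/lambda = 6.626e-34 * 3e8 / 1.182e-06 = 1.682e-19 J = 1.0499 eV

1.0499 eV


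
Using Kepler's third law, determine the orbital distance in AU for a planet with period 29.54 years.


a = P^(2/3) = 29.54^(2/3) = 9.5559

9.5559 AU


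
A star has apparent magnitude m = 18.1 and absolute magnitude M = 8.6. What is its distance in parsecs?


d = 10^((m - M + 5)/5) = 10^((18.1 - 8.6 + 5)/5) = 794.3282

794.3282 pc


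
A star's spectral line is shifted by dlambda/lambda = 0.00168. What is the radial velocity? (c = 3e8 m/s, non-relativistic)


v = (dlambda/lambda) * c = 0.00168 * 3e8 = 504000.0

504000.0 m/s


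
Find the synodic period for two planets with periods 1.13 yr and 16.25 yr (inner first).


1/P_syn = |1/P1 - 1/P2| = |1/1.13 - 1/16.25| => P_syn = 1.2145

1.2145 years


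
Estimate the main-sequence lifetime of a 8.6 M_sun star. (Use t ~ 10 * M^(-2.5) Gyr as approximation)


t = 10 * M^(-2.5) = 10 * 8.6^(-2.5) = 0.0461

0.0461 Gyr


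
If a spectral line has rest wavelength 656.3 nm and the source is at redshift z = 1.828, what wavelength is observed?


lam_obs = lam_emit * (1 + z) = 656.3 * (1 + 1.828) = 1856.0164

1856.0164 nm


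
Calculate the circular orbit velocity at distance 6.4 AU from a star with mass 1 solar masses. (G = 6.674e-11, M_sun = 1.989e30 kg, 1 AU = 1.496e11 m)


v = sqrt(GM/r) = sqrt(6.674e-11 * 1.989e+30 / 9.574e+11) = 11774.8317

11774.8317 m/s


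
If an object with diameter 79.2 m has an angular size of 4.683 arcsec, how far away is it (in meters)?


D = size / theta_rad, theta_rad = 4.683 * pi/(180*3600) = 2.270e-05, D = 3.488e+06

3.488e+06 m


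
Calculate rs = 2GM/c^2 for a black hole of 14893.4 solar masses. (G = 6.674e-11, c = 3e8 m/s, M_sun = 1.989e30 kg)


M = 14893.4 * 1.989e30 kg = 2.96229726e+34 kg. rs = 2GM/c^2 = 2 * 6.674e-11 * 2.96229726e+34 / (3e8)^2 = 4.393e+07

4.393e+07 m


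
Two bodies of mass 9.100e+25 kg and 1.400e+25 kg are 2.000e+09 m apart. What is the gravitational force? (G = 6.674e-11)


F = G*m1*m2/r^2 = 6.674e-11 * 9.100e+25 * 1.400e+25 / (2.000e+09)^2 = 6.674e-11 * 1.274e+51 / 4.000e+18 = 2.126e+22

2.126e+22 N


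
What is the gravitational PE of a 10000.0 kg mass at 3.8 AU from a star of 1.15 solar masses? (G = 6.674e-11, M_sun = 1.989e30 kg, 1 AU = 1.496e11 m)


M = 1.15 * 1.989e30 kg = 2.28735e+30 kg; r = 3.8 AU * 1.496e11 m/AU = 5.6848e+11 m. U = -GM*m/r = -(6.674e-11 * 2.28735e+30 * 10000.0) / 5.6848e+11 = -2.685e+12

-2.685e+12 J


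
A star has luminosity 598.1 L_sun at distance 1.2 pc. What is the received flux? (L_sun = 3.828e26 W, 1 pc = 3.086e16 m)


F = L / (4*pi*d^2) = 2.290e+29 / (4*pi*(3.703e+16)^2) = 1.329e-05

1.329e-05 W/m^2


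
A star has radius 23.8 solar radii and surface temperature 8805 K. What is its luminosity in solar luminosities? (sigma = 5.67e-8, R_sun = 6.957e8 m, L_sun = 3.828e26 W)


R = 23.8 * 6.957e8 m = 1.655766e+10 m. L = 4*pi*R^2*sigma*T^4 = 4*pi*(1.655766e+10)^2 * 5.67e-8 * 8805^4 = 1.174108643e+30 W. L/L_sun = 1.174108643e+30 / 3.828e26 = 3067.1595

3067.1595 L_sun


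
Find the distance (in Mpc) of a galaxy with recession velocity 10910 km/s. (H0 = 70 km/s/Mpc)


d = v / H0 = 10910 / 70 = 155.8571

155.8571 Mpc


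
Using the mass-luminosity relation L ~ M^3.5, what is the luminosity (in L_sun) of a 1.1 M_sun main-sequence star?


L/L_sun = (M/M_sun)^3.5 = 1.1^3.5 = 1.396

1.396 L_sun


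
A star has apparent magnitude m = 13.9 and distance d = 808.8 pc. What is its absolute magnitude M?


M = m - 5*log10(d) + 5 = 13.9 - 5*log10(808.8) + 5 = 4.3608

4.3608


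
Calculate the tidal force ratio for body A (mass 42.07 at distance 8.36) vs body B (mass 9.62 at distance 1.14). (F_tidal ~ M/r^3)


Ratio = (M1/r1^3) / (M2/r2^3) = (42.07/8.36^3) / (9.62/1.14^3) = 0.0111

0.0111


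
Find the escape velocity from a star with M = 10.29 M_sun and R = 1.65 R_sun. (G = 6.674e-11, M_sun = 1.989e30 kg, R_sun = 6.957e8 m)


M = 10.29 * 1.989e30 kg = 2.046681e+31 kg; R = 1.65 * 6.957e8 m = 1.147905e+09 m. v_esc = sqrt(2GM/R) = sqrt(2 * 6.674e-11 * 2.046681e+31 / 1.147905e+09) = 1.543e+06

1.543e+06 m/s


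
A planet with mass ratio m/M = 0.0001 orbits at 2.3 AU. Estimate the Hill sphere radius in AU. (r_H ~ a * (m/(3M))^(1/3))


r_H = a * (m/3M)^(1/3) = 2.3 * (0.0001/3)^(1/3) = 0.074

0.074 AU


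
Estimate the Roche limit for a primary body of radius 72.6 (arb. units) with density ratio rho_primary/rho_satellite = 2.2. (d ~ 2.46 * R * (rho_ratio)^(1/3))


d_Roche = 2.46 * 72.6 * 2.2^(1/3) = 232.2804

232.2804


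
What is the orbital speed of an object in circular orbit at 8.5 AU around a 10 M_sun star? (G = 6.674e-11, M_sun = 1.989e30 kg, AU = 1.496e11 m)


v = sqrt(GM/r) = sqrt(6.674e-11 * 1.989e+31 / 1.272e+12) = 32309.8717

32309.8717 m/s


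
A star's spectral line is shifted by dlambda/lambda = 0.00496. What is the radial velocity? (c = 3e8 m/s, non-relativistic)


v = (dlambda/lambda) * c = 0.00496 * 3e8 = 1.488e+06

1.488e+06 m/s


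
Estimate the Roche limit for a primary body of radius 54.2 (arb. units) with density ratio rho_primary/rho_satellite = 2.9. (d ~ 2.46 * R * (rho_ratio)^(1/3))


d_Roche = 2.46 * 54.2 * 2.9^(1/3) = 190.1372

190.1372


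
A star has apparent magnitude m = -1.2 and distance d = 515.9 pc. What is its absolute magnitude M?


M = m - 5*log10(d) + 5 = -1.2 - 5*log10(515.9) + 5 = -9.7628

-9.7628


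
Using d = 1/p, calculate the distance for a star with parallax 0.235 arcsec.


d = 1/p = 1/0.235 = 4.2553

4.2553 pc


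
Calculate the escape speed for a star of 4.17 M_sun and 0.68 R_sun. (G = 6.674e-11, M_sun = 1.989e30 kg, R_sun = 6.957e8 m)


M = 4.17 * 1.989e30 kg = 8.29413e+30 kg; R = 0.68 * 6.957e8 m = 4.73076e+08 m. v_esc = sqrt(2GM/R) = sqrt(2 * 6.674e-11 * 8.29413e+30 / 4.73076e+08) = 1.530e+06

1.530e+06 m/s


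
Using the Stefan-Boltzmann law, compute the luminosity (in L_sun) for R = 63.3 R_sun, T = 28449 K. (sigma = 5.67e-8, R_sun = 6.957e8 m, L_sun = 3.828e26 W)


R = 63.3 * 6.957e8 m = 4.403781e+10 m. L = 4*pi*R^2*sigma*T^4 = 4*pi*(4.403781e+10)^2 * 5.67e-8 * 28449^4 = 9.051329412e+32 W. L/L_sun = 9.051329412e+32 / 3.828e26 = 2.365e+06

2.365e+06 L_sun


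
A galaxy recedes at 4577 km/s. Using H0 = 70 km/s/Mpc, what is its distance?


d = v / H0 = 4577 / 70 = 65.3857

65.3857 Mpc


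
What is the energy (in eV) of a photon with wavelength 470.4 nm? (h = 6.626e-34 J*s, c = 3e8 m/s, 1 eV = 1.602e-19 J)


E = hc/lambda = 6.626e-34 * 3e8 / 4.704e-07 = 4.226e-19 J = 2.6378 eV

2.6378 eV


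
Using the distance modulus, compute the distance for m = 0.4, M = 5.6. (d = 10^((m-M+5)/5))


d = 10^((m - M + 5)/5) = 10^((0.4 - 5.6 + 5)/5) = 0.912

0.912 pc


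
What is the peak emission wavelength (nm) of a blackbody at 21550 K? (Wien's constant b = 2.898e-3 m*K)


lam_max = b / T = 2.898e-3 / 21550 = 1.345e-07 m = 134.478 nm

134.478 nm


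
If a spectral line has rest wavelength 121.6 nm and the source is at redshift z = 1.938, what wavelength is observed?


lam_obs = lam_emit * (1 + z) = 121.6 * (1 + 1.938) = 357.2608

357.2608 nm


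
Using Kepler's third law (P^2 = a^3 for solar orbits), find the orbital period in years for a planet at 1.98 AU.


P = a^(3/2) = 1.98^1.5 = 2.7861

2.7861 years


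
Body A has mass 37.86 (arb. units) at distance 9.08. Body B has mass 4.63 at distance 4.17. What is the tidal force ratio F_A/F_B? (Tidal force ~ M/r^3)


Ratio = (M1/r1^3) / (M2/r2^3) = (37.86/9.08^3) / (4.63/4.17^3) = 0.792

0.792


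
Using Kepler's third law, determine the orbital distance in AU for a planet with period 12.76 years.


a = P^(2/3) = 12.76^(2/3) = 5.4605

5.4605 AU


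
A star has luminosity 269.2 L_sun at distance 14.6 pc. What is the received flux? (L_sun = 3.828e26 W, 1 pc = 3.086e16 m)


F = L / (4*pi*d^2) = 1.030e+29 / (4*pi*(4.506e+17)^2) = 4.040e-08

4.040e-08 W/m^2


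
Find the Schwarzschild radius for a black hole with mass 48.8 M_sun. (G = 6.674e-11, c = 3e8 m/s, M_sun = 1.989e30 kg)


M = 48.8 * 1.989e30 kg = 9.70632e+31 kg. rs = 2GM/c^2 = 2 * 6.674e-11 * 9.70632e+31 / (3e8)^2 = 143955.5104

143955.5104 m


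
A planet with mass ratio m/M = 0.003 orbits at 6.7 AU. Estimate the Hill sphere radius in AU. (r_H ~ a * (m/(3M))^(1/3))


r_H = a * (m/3M)^(1/3) = 6.7 * (0.003/3)^(1/3) = 0.67

0.67 AU


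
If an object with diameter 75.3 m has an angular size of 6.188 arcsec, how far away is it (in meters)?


D = size / theta_rad, theta_rad = 6.188 * pi/(180*3600) = 3.000e-05, D = 2.510e+06

2.510e+06 m


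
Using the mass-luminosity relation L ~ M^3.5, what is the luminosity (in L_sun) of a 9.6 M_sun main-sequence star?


L/L_sun = (M/M_sun)^3.5 = 9.6^3.5 = 2741.2542

2741.2542 L_sun


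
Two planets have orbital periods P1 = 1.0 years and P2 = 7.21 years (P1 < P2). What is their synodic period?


1/P_syn = |1/P1 - 1/P2| = |1/1.0 - 1/7.21| => P_syn = 1.161

1.161 years


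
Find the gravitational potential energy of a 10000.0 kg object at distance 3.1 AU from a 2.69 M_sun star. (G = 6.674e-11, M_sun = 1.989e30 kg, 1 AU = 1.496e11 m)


M = 2.69 * 1.989e30 kg = 5.35041e+30 kg; r = 3.1 AU * 1.496e11 m/AU = 4.6376e+11 m. U = -GM*m/r = -(6.674e-11 * 5.35041e+30 * 10000.0) / 4.6376e+11 = -7.700e+12

-7.700e+12 J


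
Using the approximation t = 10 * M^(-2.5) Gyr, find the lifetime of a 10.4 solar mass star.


t = 10 * M^(-2.5) = 10 * 10.4^(-2.5) = 0.0287

0.0287 Gyr


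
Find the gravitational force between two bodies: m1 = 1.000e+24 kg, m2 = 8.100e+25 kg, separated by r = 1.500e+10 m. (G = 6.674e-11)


F = G*m1*m2/r^2 = 6.674e-11 * 1.000e+24 * 8.100e+25 / (1.500e+10)^2 = 6.674e-11 * 8.100e+49 / 2.250e+20 = 2.403e+19

2.403e+19 N


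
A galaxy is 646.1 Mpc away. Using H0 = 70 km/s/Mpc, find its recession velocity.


v = H0 * d = 70 * 646.1 = 45227.0

45227.0 km/s


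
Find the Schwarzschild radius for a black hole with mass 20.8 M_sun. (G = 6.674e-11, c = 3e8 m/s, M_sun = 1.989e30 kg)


M = 20.8 * 1.989e30 kg = 4.13712e+31 kg. rs = 2GM/c^2 = 2 * 6.674e-11 * 4.13712e+31 / (3e8)^2 = 61358.0864

61358.0864 m


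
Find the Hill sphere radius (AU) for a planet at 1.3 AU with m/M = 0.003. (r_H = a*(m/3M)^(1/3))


r_H = a * (m/3M)^(1/3) = 1.3 * (0.003/3)^(1/3) = 0.13

0.13 AU


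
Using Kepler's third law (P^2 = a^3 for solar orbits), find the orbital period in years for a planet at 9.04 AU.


P = a^(3/2) = 9.04^1.5 = 27.1802

27.1802 years


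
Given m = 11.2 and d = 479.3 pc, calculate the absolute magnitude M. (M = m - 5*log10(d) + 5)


M = m - 5*log10(d) + 5 = 11.2 - 5*log10(479.3) + 5 = 2.797

2.797


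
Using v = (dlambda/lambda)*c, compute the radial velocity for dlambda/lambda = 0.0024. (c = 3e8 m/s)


v = (dlambda/lambda) * c = 0.0024 * 3e8 = 720000.0

720000.0 m/s


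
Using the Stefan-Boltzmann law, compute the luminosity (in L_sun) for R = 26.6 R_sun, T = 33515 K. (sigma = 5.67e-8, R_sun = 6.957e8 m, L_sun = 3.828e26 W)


R = 26.6 * 6.957e8 m = 1.850562e+10 m. L = 4*pi*R^2*sigma*T^4 = 4*pi*(1.850562e+10)^2 * 5.67e-8 * 33515^4 = 3.07862717e+32 W. L/L_sun = 3.07862717e+32 / 3.828e26 = 804239.0725

804239.0725 L_sun


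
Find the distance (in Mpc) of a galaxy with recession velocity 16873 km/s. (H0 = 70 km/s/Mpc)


d = v / H0 = 16873 / 70 = 241.0429

241.0429 Mpc


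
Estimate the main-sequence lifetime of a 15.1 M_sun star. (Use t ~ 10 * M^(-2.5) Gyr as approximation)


t = 10 * M^(-2.5) = 10 * 15.1^(-2.5) = 0.0113

0.0113 Gyr


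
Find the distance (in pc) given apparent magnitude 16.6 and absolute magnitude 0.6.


d = 10^((m - M + 5)/5) = 10^((16.6 - 0.6 + 5)/5) = 15848.9319

15848.9319 pc


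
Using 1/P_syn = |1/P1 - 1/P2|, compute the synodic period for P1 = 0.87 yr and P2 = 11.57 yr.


1/P_syn = |1/P1 - 1/P2| = |1/0.87 - 1/11.57| => P_syn = 0.9407

0.9407 years


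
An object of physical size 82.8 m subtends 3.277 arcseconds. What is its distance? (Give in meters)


D = size / theta_rad, theta_rad = 3.277 * pi/(180*3600) = 1.589e-05, D = 5.212e+06

5.212e+06 m


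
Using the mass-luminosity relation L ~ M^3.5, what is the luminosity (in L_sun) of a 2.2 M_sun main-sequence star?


L/L_sun = (M/M_sun)^3.5 = 2.2^3.5 = 15.7935

15.7935 L_sun


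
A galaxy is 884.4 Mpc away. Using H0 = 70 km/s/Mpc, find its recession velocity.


v = H0 * d = 70 * 884.4 = 61908.0

61908.0 km/s


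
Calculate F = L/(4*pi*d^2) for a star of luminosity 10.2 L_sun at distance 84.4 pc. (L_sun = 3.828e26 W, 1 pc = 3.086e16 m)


F = L / (4*pi*d^2) = 3.905e+27 / (4*pi*(2.605e+18)^2) = 4.580e-11

4.580e-11 W/m^2


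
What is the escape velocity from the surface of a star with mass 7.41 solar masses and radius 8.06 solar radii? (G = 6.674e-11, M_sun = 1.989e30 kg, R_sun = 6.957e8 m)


M = 7.41 * 1.989e30 kg = 1.473849e+31 kg; R = 8.06 * 6.957e8 m = 5.607342e+09 m. v_esc = sqrt(2GM/R) = sqrt(2 * 6.674e-11 * 1.473849e+31 / 5.607342e+09) = 592319.5566

592319.5566 m/s


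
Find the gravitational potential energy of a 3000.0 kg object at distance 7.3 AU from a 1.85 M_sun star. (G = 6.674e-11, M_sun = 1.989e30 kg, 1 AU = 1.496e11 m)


M = 1.85 * 1.989e30 kg = 3.67965e+30 kg; r = 7.3 AU * 1.496e11 m/AU = 1.09208e+12 m. U = -GM*m/r = -(6.674e-11 * 3.67965e+30 * 3000.0) / 1.09208e+12 = -6.746e+11

-6.746e+11 J


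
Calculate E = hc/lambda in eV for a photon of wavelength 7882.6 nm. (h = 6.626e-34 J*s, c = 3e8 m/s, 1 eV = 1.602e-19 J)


E = hc/lambda = 6.626e-34 * 3e8 / 7.883e-06 = 2.522e-20 J = 0.1574 eV

0.1574 eV


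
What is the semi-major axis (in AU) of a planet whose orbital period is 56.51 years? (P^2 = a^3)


a = P^(2/3) = 56.51^(2/3) = 14.726

14.726 AU


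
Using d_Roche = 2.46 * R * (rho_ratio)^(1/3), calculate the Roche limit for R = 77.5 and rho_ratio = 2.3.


d_Roche = 2.46 * 77.5 * 2.3^(1/3) = 251.6592

251.6592


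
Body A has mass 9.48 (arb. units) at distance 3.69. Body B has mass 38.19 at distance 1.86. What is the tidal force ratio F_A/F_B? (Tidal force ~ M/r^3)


Ratio = (M1/r1^3) / (M2/r2^3) = (9.48/3.69^3) / (38.19/1.86^3) = 0.0318

0.0318


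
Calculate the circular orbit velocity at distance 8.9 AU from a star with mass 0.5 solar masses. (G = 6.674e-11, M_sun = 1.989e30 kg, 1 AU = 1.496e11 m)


v = sqrt(GM/r) = sqrt(6.674e-11 * 9.945e+29 / 1.331e+12) = 7060.4876

7060.4876 m/s


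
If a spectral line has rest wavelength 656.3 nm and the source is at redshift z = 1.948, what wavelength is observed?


lam_obs = lam_emit * (1 + z) = 656.3 * (1 + 1.948) = 1934.7724

1934.7724 nm


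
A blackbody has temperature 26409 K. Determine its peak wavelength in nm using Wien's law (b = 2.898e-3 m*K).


lam_max = b / T = 2.898e-3 / 26409 = 1.097e-07 m = 109.7353 nm

109.7353 nm


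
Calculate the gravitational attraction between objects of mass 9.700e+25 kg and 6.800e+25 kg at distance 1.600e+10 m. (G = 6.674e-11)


F = G*m1*m2/r^2 = 6.674e-11 * 9.700e+25 * 6.800e+25 / (1.600e+10)^2 = 6.674e-11 * 6.596e+51 / 2.560e+20 = 1.720e+21

1.720e+21 N


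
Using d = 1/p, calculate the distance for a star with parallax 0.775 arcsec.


d = 1/p = 1/0.775 = 1.2903

1.2903 pc


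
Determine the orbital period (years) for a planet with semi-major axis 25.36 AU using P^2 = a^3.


P = a^(3/2) = 25.36^1.5 = 127.7097

127.7097 years


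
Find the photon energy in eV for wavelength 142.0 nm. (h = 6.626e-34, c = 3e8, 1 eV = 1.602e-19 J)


E = hc/lambda = 6.626e-34 * 3e8 / 1.420e-07 = 1.400e-18 J = 8.7382 eV

8.7382 eV


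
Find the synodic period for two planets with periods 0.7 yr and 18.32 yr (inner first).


1/P_syn = |1/P1 - 1/P2| = |1/0.7 - 1/18.32| => P_syn = 0.7278

0.7278 years


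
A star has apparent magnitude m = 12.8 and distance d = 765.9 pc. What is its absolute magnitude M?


M = m - 5*log10(d) + 5 = 12.8 - 5*log10(765.9) + 5 = 3.3791

3.3791


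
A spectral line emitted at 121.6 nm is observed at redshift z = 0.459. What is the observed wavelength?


lam_obs = lam_emit * (1 + z) = 121.6 * (1 + 0.459) = 177.4144

177.4144 nm


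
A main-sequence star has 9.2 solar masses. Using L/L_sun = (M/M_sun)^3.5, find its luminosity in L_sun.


L/L_sun = (M/M_sun)^3.5 = 9.2^3.5 = 2361.8776

2361.8776 L_sun


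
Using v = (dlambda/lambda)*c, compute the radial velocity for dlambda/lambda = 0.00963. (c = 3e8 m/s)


v = (dlambda/lambda) * c = 0.00963 * 3e8 = 2.889e+06

2.889e+06 m/s


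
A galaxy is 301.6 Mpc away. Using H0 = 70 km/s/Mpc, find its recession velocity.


v = H0 * d = 70 * 301.6 = 21112.0

21112.0 km/s


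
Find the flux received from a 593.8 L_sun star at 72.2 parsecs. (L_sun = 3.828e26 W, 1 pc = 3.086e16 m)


F = L / (4*pi*d^2) = 2.273e+29 / (4*pi*(2.228e+18)^2) = 3.644e-09

3.644e-09 W/m^2


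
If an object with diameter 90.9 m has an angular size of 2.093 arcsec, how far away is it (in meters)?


D = size / theta_rad, theta_rad = 2.093 * pi/(180*3600) = 1.015e-05, D = 8.958e+06

8.958e+06 m


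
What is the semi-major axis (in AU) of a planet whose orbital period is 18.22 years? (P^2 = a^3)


a = P^(2/3) = 18.22^(2/3) = 6.9241

6.9241 AU


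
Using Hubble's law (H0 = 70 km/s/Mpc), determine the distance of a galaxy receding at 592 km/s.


d = v / H0 = 592 / 70 = 8.4571

8.4571 Mpc


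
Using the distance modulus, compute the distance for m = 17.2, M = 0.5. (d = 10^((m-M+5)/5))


d = 10^((m - M + 5)/5) = 10^((17.2 - 0.5 + 5)/5) = 21877.6162

21877.6162 pc


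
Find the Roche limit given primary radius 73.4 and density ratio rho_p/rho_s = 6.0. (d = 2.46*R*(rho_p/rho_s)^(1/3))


d_Roche = 2.46 * 73.4 * 6.0^(1/3) = 328.1066

328.1066


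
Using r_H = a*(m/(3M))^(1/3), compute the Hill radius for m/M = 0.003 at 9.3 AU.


r_H = a * (m/3M)^(1/3) = 9.3 * (0.003/3)^(1/3) = 0.93

0.93 AU


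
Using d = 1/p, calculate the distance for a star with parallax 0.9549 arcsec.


d = 1/p = 1/0.9549 = 1.0472

1.0472 pc


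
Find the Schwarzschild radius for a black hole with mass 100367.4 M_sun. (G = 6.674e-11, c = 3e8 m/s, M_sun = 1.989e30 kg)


M = 100367.4 * 1.989e30 kg = 1.996307586e+35 kg. rs = 2GM/c^2 = 2 * 6.674e-11 * 1.996307586e+35 / (3e8)^2 = 2.961e+08

2.961e+08 m
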